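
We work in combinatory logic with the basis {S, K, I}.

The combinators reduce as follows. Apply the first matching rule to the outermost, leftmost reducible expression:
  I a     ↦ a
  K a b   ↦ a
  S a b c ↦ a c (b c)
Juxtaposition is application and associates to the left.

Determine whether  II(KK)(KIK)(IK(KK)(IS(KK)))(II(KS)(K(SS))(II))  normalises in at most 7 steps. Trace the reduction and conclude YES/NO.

Answer: YES — reaches normal form KK in 6 ≤ 7 steps

Derivation:
  start: II(KK)(KIK)(IK(KK)(IS(KK)))(II(KS)(K(SS))(II))
  step 1: I(KK)(KIK)(IK(KK)(IS(KK)))(II(KS)(K(SS))(II))
  step 2: KK(KIK)(IK(KK)(IS(KK)))(II(KS)(K(SS))(II))
  step 3: K(IK(KK)(IS(KK)))(II(KS)(K(SS))(II))
  step 4: IK(KK)(IS(KK))
  step 5: K(KK)(IS(KK))
  step 6: KK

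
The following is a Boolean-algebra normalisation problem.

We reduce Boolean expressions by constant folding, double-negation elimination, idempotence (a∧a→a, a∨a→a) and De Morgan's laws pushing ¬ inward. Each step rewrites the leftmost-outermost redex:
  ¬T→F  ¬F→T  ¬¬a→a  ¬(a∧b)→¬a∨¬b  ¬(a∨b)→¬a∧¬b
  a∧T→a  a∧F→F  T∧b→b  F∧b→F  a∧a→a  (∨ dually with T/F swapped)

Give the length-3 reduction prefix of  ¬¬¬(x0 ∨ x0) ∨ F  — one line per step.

  start: ¬¬¬(x0 ∨ x0) ∨ F
  [1] ¬¬¬(x0 ∨ x0)
  [2] ¬(x0 ∨ x0)
  [3] ¬x0 ∧ ¬x0

Answer: after 3 steps: ¬x0 ∧ ¬x0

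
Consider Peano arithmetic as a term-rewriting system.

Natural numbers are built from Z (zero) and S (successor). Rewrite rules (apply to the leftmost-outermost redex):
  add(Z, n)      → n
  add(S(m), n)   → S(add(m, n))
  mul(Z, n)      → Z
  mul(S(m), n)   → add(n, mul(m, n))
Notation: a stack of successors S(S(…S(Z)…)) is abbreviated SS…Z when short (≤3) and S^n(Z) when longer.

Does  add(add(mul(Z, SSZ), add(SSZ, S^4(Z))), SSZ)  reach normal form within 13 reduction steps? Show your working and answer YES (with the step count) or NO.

Answer: YES — reaches normal form S^8(Z) in 12 ≤ 13 steps

Working:
  start: add(add(mul(Z, SSZ), add(SSZ, S^4(Z))), SSZ)
  →1  add(add(Z, add(SSZ, S^4(Z))), SSZ)
  →2  add(add(SSZ, S^4(Z)), SSZ)
  →3  add(S(add(SZ, S^4(Z))), SSZ)
  →4  S(add(add(SZ, S^4(Z)), SSZ))
  →5  S(add(S(add(Z, S^4(Z))), SSZ))
  →6  S(S(add(add(Z, S^4(Z)), SSZ)))
  →7  S(S(add(S^4(Z), SSZ)))
  →8  S(S(S(add(SSSZ, SSZ))))
  →9  S(S(S(S(add(SSZ, SSZ)))))
  →10  S(S(S(S(S(add(SZ, SSZ))))))
  →11  S(S(S(S(S(S(add(Z, SSZ)))))))
  →12  S^8(Z)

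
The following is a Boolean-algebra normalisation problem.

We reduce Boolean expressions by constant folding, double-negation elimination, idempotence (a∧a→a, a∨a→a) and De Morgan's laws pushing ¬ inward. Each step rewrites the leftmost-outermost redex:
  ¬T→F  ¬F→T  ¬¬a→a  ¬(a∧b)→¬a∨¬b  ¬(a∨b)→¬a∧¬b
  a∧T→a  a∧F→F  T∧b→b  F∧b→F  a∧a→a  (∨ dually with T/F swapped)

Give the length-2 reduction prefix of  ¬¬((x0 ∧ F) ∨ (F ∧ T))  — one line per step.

  start: ¬¬((x0 ∧ F) ∨ (F ∧ T))
  →1  (x0 ∧ F) ∨ (F ∧ T)
  →2  F ∨ (F ∧ T)

Answer: after 2 steps: F ∨ (F ∧ T)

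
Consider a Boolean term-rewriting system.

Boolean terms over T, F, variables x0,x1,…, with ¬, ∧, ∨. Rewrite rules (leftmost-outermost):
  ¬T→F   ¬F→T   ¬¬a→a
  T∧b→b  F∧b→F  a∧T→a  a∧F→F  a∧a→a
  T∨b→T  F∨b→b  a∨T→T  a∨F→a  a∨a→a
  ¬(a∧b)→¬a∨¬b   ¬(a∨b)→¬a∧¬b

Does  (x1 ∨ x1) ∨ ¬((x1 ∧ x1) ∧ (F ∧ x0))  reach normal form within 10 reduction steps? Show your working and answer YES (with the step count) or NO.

Answer: YES — reaches normal form T in 9 ≤ 10 steps

Derivation:
  start: (x1 ∨ x1) ∨ ¬((x1 ∧ x1) ∧ (F ∧ x0))
  [1] x1 ∨ ¬((x1 ∧ x1) ∧ (F ∧ x0))
  [2] x1 ∨ (¬(x1 ∧ x1) ∨ ¬(F ∧ x0))
  [3] x1 ∨ ((¬x1 ∨ ¬x1) ∨ ¬(F ∧ x0))
  [4] x1 ∨ (¬x1 ∨ ¬(F ∧ x0))
  [5] x1 ∨ (¬x1 ∨ (¬F ∨ ¬x0))
  [6] x1 ∨ (¬x1 ∨ (T ∨ ¬x0))
  [7] x1 ∨ (¬x1 ∨ T)
  [8] x1 ∨ T
  [9] T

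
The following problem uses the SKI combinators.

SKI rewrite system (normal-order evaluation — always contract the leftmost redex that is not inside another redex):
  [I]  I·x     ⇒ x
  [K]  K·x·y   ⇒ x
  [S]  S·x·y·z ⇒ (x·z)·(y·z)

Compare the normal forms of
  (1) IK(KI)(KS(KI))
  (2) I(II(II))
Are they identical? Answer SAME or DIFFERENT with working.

Answer: DIFFERENT — A ⇓ KI, B ⇓ I

Reduction:
Term A:
  start: IK(KI)(KS(KI))
  [1] K(KI)(KS(KI))
  [2] KI

Term B:
  start: I(II(II))
  [1] II(II)
  [2] I(II)
  [3] II
  [4] I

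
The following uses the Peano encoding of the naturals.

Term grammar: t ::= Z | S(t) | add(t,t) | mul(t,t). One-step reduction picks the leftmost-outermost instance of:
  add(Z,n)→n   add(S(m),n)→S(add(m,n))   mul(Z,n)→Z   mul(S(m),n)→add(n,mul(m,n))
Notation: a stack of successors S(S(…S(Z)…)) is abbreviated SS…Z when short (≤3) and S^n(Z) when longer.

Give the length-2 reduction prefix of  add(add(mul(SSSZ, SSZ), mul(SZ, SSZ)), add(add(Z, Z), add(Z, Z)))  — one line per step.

Answer: after 2 steps: add(add(S(add(SZ, mul(SSZ, SSZ))), mul(SZ, SSZ)), add(add(Z, Z), add(Z, Z)))

Derivation:
  start: add(add(mul(SSSZ, SSZ), mul(SZ, SSZ)), add(add(Z, Z), add(Z, Z)))
  →1  add(add(add(SSZ, mul(SSZ, SSZ)), mul(SZ, SSZ)), add(add(Z, Z), add(Z, Z)))
  →2  add(add(S(add(SZ, mul(SSZ, SSZ))), mul(SZ, SSZ)), add(add(Z, Z), add(Z, Z)))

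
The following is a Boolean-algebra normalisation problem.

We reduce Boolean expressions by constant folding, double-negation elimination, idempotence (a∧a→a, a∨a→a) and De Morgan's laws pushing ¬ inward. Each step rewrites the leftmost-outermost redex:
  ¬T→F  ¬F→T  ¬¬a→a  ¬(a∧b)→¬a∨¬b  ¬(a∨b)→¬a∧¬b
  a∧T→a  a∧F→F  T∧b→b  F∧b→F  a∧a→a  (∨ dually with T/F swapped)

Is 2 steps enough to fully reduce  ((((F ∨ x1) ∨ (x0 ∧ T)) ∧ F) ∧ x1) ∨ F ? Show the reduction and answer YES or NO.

  start: ((((F ∨ x1) ∨ (x0 ∧ T)) ∧ F) ∧ x1) ∨ F
  →1  (((F ∨ x1) ∨ (x0 ∧ T)) ∧ F) ∧ x1
  →2  F ∧ x1

Answer: NO — after 2 steps the term is F ∧ x1, not yet normal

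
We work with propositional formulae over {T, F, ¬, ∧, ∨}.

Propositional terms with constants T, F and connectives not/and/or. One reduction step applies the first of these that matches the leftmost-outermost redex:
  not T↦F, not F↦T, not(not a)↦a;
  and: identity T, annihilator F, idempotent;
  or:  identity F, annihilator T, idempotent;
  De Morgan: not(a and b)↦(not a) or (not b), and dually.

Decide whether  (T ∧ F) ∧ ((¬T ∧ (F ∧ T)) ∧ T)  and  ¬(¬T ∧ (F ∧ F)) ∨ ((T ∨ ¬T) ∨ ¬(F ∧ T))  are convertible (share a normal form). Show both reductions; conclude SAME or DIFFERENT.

Answer: DIFFERENT — A ⇓ F, B ⇓ T

Working:
Term A:
  start: (T ∧ F) ∧ ((¬T ∧ (F ∧ T)) ∧ T)
  [1] F ∧ ((¬T ∧ (F ∧ T)) ∧ T)
  [2] F

Term B:
  start: ¬(¬T ∧ (F ∧ F)) ∨ ((T ∨ ¬T) ∨ ¬(F ∧ T))
  [1] (¬¬T ∨ ¬(F ∧ F)) ∨ ((T ∨ ¬T) ∨ ¬(F ∧ T))
  [2] (T ∨ ¬(F ∧ F)) ∨ ((T ∨ ¬T) ∨ ¬(F ∧ T))
  [3] T ∨ ((T ∨ ¬T) ∨ ¬(F ∧ T))
  [4] T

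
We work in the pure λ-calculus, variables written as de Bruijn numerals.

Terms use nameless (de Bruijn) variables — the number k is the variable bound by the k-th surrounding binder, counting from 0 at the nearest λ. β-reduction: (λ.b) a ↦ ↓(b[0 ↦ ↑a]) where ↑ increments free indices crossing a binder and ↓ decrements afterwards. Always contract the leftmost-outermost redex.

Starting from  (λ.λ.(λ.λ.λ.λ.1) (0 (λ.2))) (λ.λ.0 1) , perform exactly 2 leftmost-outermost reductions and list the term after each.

Answer: after 2 steps: λ.λ.λ.λ.1

Reduction:
  start: (λ.λ.(λ.λ.λ.λ.1) (0 (λ.2))) (λ.λ.0 1)
  step 1: λ.(λ.λ.λ.λ.1) (0 (λ.λ.λ.0 1))
  step 2: λ.λ.λ.λ.1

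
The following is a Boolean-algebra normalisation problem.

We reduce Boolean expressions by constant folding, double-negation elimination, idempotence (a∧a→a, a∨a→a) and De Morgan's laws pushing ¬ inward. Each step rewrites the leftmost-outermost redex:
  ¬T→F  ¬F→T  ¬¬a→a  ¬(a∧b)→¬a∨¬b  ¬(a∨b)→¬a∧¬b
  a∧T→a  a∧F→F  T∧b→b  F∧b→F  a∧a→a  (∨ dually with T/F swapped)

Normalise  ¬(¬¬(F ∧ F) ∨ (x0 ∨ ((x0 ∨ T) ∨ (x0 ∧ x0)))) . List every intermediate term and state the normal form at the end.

Answer: normal form = F  (in 13 steps)

Derivation:
  start: ¬(¬¬(F ∧ F) ∨ (x0 ∨ ((x0 ∨ T) ∨ (x0 ∧ x0))))
  [1] ¬¬¬(F ∧ F) ∧ ¬(x0 ∨ ((x0 ∨ T) ∨ (x0 ∧ x0)))
  [2] ¬(F ∧ F) ∧ ¬(x0 ∨ ((x0 ∨ T) ∨ (x0 ∧ x0)))
  [3] (¬F ∨ ¬F) ∧ ¬(x0 ∨ ((x0 ∨ T) ∨ (x0 ∧ x0)))
  [4] ¬F ∧ ¬(x0 ∨ ((x0 ∨ T) ∨ (x0 ∧ x0)))
  [5] T ∧ ¬(x0 ∨ ((x0 ∨ T) ∨ (x0 ∧ x0)))
  [6] ¬(x0 ∨ ((x0 ∨ T) ∨ (x0 ∧ x0)))
  [7] ¬x0 ∧ ¬((x0 ∨ T) ∨ (x0 ∧ x0))
  [8] ¬x0 ∧ (¬(x0 ∨ T) ∧ ¬(x0 ∧ x0))
  [9] ¬x0 ∧ ((¬x0 ∧ ¬T) ∧ ¬(x0 ∧ x0))
  [10] ¬x0 ∧ ((¬x0 ∧ F) ∧ ¬(x0 ∧ x0))
  [11] ¬x0 ∧ (F ∧ ¬(x0 ∧ x0))
  [12] ¬x0 ∧ F
  [13] F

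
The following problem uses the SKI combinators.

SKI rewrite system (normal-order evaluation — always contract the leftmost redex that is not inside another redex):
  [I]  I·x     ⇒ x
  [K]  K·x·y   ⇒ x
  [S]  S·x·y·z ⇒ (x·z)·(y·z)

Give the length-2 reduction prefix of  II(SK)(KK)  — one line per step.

  start: II(SK)(KK)
  →1  I(SK)(KK)
  →2  SK(KK)

Answer: after 2 steps: SK(KK)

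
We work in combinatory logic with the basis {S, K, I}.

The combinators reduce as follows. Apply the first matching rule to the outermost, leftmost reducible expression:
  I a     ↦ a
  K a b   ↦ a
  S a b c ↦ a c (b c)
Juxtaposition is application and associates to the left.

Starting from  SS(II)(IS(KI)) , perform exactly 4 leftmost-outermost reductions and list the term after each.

  start: SS(II)(IS(KI))
  step 1: S(IS(KI))(II(IS(KI)))
  step 2: S(S(KI))(II(IS(KI)))
  step 3: S(S(KI))(I(IS(KI)))
  step 4: S(S(KI))(IS(KI))

Answer: after 4 steps: S(S(KI))(IS(KI))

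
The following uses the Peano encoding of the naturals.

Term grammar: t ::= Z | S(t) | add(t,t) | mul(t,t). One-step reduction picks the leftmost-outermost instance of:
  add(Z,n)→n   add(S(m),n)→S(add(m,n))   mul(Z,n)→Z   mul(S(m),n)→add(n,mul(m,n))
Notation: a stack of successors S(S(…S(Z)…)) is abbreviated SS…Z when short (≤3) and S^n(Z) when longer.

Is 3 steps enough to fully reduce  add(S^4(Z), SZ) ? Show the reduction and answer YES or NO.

  start: add(S^4(Z), SZ)
  →1  S(add(SSSZ, SZ))
  →2  S(S(add(SSZ, SZ)))
  →3  S(S(S(add(SZ, SZ))))

Answer: NO — after 3 steps the term is S(S(S(add(SZ, SZ)))), not yet normal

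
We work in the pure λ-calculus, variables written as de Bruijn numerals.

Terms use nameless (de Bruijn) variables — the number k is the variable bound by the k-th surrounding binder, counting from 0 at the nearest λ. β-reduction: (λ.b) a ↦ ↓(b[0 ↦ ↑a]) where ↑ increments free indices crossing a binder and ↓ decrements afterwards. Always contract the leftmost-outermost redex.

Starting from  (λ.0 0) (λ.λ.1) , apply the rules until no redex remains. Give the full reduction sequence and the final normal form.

  start: (λ.0 0) (λ.λ.1)
  [1] (λ.λ.1) (λ.λ.1)
  [2] λ.λ.λ.1

Answer: normal form = λ.λ.λ.1  (in 2 steps)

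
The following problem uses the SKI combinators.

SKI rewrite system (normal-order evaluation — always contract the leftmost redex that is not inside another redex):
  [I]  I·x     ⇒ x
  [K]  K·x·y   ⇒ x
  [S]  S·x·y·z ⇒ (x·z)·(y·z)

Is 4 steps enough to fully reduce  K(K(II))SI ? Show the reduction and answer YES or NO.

Answer: YES — reaches normal form I in 3 ≤ 4 steps

Derivation:
  start: K(K(II))SI
  [1] K(II)I
  [2] II
  [3] I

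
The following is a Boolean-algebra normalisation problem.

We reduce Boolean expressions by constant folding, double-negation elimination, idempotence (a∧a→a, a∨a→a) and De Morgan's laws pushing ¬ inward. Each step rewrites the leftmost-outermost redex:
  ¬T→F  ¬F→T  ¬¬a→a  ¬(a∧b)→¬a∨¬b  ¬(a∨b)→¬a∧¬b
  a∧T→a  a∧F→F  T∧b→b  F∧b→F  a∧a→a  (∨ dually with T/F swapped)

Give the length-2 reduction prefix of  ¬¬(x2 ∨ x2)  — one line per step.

Answer: after 2 steps: x2

Working:
  start: ¬¬(x2 ∨ x2)
  [1] x2 ∨ x2
  [2] x2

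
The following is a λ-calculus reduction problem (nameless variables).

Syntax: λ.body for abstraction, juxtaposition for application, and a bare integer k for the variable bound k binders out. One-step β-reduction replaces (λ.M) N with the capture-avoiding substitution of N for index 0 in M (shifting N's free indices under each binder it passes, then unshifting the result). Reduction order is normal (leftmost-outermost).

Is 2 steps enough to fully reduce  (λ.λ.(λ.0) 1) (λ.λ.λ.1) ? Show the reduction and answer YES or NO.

Answer: YES — reaches normal form λ.λ.λ.λ.1 in 2 ≤ 2 steps

Derivation:
  start: (λ.λ.(λ.0) 1) (λ.λ.λ.1)
  step 1: λ.(λ.0) (λ.λ.λ.1)
  step 2: λ.λ.λ.λ.1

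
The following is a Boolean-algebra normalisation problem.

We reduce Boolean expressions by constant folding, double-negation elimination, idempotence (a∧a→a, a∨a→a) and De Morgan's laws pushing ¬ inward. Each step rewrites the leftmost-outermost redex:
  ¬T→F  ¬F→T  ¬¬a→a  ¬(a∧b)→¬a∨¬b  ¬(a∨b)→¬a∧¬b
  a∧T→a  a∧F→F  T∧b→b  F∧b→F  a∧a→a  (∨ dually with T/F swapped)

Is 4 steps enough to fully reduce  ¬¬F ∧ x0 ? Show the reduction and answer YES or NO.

  start: ¬¬F ∧ x0
  →1  F ∧ x0
  →2  F

Answer: YES — reaches normal form F in 2 ≤ 4 steps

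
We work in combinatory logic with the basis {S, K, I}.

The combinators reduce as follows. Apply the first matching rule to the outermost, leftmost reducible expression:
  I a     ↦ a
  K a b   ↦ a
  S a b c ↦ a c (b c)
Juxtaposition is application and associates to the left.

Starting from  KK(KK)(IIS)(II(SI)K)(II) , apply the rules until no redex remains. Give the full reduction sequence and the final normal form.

  start: KK(KK)(IIS)(II(SI)K)(II)
  step 1: K(IIS)(II(SI)K)(II)
  step 2: IIS(II)
  step 3: IS(II)
  step 4: S(II)
  step 5: SI

Answer: normal form = SI  (in 5 steps)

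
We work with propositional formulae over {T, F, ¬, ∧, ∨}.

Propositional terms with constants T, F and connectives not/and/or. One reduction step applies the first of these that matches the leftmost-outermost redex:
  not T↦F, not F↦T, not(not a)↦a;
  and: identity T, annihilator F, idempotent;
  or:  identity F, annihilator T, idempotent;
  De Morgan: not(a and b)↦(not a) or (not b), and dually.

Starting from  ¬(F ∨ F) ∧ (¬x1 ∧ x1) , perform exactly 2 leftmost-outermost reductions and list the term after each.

  start: ¬(F ∨ F) ∧ (¬x1 ∧ x1)
  →1  (¬F ∧ ¬F) ∧ (¬x1 ∧ x1)
  →2  ¬F ∧ (¬x1 ∧ x1)

Answer: after 2 steps: ¬F ∧ (¬x1 ∧ x1)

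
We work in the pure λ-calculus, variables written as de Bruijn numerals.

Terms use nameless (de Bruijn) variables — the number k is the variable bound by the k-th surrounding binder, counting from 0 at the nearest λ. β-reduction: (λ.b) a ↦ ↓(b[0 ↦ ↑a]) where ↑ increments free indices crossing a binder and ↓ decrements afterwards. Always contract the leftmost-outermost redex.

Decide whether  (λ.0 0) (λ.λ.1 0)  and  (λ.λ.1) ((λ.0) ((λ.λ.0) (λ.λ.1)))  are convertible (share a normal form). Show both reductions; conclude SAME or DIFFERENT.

Term A:
  start: (λ.0 0) (λ.λ.1 0)
  step 1: (λ.λ.1 0) (λ.λ.1 0)
  step 2: λ.(λ.λ.1 0) 0
  step 3: λ.λ.1 0

Term B:
  start: (λ.λ.1) ((λ.0) ((λ.λ.0) (λ.λ.1)))
  step 1: λ.(λ.0) ((λ.λ.0) (λ.λ.1))
  step 2: λ.(λ.λ.0) (λ.λ.1)
  step 3: λ.λ.0

Answer: DIFFERENT — A ⇓ λ.λ.1 0, B ⇓ λ.λ.0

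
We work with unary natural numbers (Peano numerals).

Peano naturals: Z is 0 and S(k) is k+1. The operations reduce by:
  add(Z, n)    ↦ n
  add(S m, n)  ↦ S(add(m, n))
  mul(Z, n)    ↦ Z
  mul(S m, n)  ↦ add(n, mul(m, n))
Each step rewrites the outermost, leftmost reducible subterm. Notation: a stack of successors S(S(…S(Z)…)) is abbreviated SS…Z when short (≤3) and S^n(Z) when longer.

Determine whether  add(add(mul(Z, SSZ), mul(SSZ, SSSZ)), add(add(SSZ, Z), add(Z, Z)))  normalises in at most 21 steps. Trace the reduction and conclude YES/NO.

Answer: NO — after 21 steps the term is S(S(S(S(S(S(add(S(add(SZ, Z)), add(Z, Z)))))))), not yet normal

Derivation:
  start: add(add(mul(Z, SSZ), mul(SSZ, SSSZ)), add(add(SSZ, Z), add(Z, Z)))
  [1] add(add(Z, mul(SSZ, SSSZ)), add(add(SSZ, Z), add(Z, Z)))
  [2] add(mul(SSZ, SSSZ), add(add(SSZ, Z), add(Z, Z)))
  [3] add(add(SSSZ, mul(SZ, SSSZ)), add(add(SSZ, Z), add(Z, Z)))
  [4] add(S(add(SSZ, mul(SZ, SSSZ))), add(add(SSZ, Z), add(Z, Z)))
  [5] S(add(add(SSZ, mul(SZ, SSSZ)), add(add(SSZ, Z), add(Z, Z))))
  [6] S(add(S(add(SZ, mul(SZ, SSSZ))), add(add(SSZ, Z), add(Z, Z))))
  [7] S(S(add(add(SZ, mul(SZ, SSSZ)), add(add(SSZ, Z), add(Z, Z)))))
  [8] S(S(add(S(add(Z, mul(SZ, SSSZ))), add(add(SSZ, Z), add(Z, Z)))))
  [9] S(S(S(add(add(Z, mul(SZ, SSSZ)), add(add(SSZ, Z), add(Z, Z))))))
  [10] S(S(S(add(mul(SZ, SSSZ), add(add(SSZ, Z), add(Z, Z))))))
  [11] S(S(S(add(add(SSSZ, mul(Z, SSSZ)), add(add(SSZ, Z), add(Z, Z))))))
  [12] S(S(S(add(S(add(SSZ, mul(Z, SSSZ))), add(add(SSZ, Z), add(Z, Z))))))
  [13] S(S(S(S(add(add(SSZ, mul(Z, SSSZ)), add(add(SSZ, Z), add(Z, Z)))))))
  [14] S(S(S(S(add(S(add(SZ, mul(Z, SSSZ))), add(add(SSZ, Z), add(Z, Z)))))))
  [15] S(S(S(S(S(add(add(SZ, mul(Z, SSSZ)), add(add(SSZ, Z), add(Z, Z))))))))
  [16] S(S(S(S(S(add(S(add(Z, mul(Z, SSSZ))), add(add(SSZ, Z), add(Z, Z))))))))
  [17] S(S(S(S(S(S(add(add(Z, mul(Z, SSSZ)), add(add(SSZ, Z), add(Z, Z)))))))))
  [18] S(S(S(S(S(S(add(mul(Z, SSSZ), add(add(SSZ, Z), add(Z, Z)))))))))
  [19] S(S(S(S(S(S(add(Z, add(add(SSZ, Z), add(Z, Z)))))))))
  [20] S(S(S(S(S(S(add(add(SSZ, Z), add(Z, Z))))))))
  [21] S(S(S(S(S(S(add(S(add(SZ, Z)), add(Z, Z))))))))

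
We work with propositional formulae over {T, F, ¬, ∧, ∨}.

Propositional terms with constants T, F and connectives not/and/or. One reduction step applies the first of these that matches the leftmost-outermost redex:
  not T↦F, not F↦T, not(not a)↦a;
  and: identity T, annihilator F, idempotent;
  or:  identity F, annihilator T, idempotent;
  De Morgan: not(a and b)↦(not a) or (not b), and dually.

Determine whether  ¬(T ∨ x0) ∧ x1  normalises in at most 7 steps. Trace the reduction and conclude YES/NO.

  start: ¬(T ∨ x0) ∧ x1
  →1  (¬T ∧ ¬x0) ∧ x1
  →2  (F ∧ ¬x0) ∧ x1
  →3  F ∧ x1
  →4  F

Answer: YES — reaches normal form F in 4 ≤ 7 steps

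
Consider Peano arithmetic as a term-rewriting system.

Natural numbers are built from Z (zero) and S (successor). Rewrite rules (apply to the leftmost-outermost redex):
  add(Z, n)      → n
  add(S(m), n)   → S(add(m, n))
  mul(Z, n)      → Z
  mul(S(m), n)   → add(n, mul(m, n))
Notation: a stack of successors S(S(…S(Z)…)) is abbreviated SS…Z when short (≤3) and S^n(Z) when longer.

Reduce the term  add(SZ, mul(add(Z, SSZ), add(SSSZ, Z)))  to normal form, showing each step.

Answer: normal form = S^7(Z)  (in 22 steps)

Derivation:
  start: add(SZ, mul(add(Z, SSZ), add(SSSZ, Z)))
  step 1: S(add(Z, mul(add(Z, SSZ), add(SSSZ, Z))))
  step 2: S(mul(add(Z, SSZ), add(SSSZ, Z)))
  step 3: S(mul(SSZ, add(SSSZ, Z)))
  step 4: S(add(add(SSSZ, Z), mul(SZ, add(SSSZ, Z))))
  step 5: S(add(S(add(SSZ, Z)), mul(SZ, add(SSSZ, Z))))
  step 6: S(S(add(add(SSZ, Z), mul(SZ, add(SSSZ, Z)))))
  step 7: S(S(add(S(add(SZ, Z)), mul(SZ, add(SSSZ, Z)))))
  step 8: S(S(S(add(add(SZ, Z), mul(SZ, add(SSSZ, Z))))))
  step 9: S(S(S(add(S(add(Z, Z)), mul(SZ, add(SSSZ, Z))))))
  step 10: S(S(S(S(add(add(Z, Z), mul(SZ, add(SSSZ, Z)))))))
  step 11: S(S(S(S(add(Z, mul(SZ, add(SSSZ, Z)))))))
  step 12: S(S(S(S(mul(SZ, add(SSSZ, Z))))))
  step 13: S(S(S(S(add(add(SSSZ, Z), mul(Z, add(SSSZ, Z)))))))
  step 14: S(S(S(S(add(S(add(SSZ, Z)), mul(Z, add(SSSZ, Z)))))))
  step 15: S(S(S(S(S(add(add(SSZ, Z), mul(Z, add(SSSZ, Z))))))))
  step 16: S(S(S(S(S(add(S(add(SZ, Z)), mul(Z, add(SSSZ, Z))))))))
  step 17: S(S(S(S(S(S(add(add(SZ, Z), mul(Z, add(SSSZ, Z)))))))))
  step 18: S(S(S(S(S(S(add(S(add(Z, Z)), mul(Z, add(SSSZ, Z)))))))))
  step 19: S(S(S(S(S(S(S(add(add(Z, Z), mul(Z, add(SSSZ, Z))))))))))
  step 20: S(S(S(S(S(S(S(add(Z, mul(Z, add(SSSZ, Z))))))))))
  step 21: S(S(S(S(S(S(S(mul(Z, add(SSSZ, Z)))))))))
  step 22: S^7(Z)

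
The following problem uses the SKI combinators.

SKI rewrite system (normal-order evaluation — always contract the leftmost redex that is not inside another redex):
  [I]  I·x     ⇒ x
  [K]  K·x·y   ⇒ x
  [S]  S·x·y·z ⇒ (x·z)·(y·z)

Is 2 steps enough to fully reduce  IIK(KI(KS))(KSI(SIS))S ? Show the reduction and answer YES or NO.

  start: IIK(KI(KS))(KSI(SIS))S
  [1] IK(KI(KS))(KSI(SIS))S
  [2] K(KI(KS))(KSI(SIS))S

Answer: NO — after 2 steps the term is K(KI(KS))(KSI(SIS))S, not yet normal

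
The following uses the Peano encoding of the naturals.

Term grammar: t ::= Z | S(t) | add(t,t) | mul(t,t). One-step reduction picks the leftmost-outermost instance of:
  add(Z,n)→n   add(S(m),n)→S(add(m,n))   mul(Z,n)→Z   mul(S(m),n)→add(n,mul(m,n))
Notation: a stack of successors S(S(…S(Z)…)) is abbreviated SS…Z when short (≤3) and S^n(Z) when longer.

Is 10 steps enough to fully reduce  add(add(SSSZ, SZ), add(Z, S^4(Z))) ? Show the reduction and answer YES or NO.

  start: add(add(SSSZ, SZ), add(Z, S^4(Z)))
  [1] add(S(add(SSZ, SZ)), add(Z, S^4(Z)))
  [2] S(add(add(SSZ, SZ), add(Z, S^4(Z))))
  [3] S(add(S(add(SZ, SZ)), add(Z, S^4(Z))))
  [4] S(S(add(add(SZ, SZ), add(Z, S^4(Z)))))
  [5] S(S(add(S(add(Z, SZ)), add(Z, S^4(Z)))))
  [6] S(S(S(add(add(Z, SZ), add(Z, S^4(Z))))))
  [7] S(S(S(add(SZ, add(Z, S^4(Z))))))
  [8] S(S(S(S(add(Z, add(Z, S^4(Z)))))))
  [9] S(S(S(S(add(Z, S^4(Z))))))
  [10] S^8(Z)

Answer: YES — reaches normal form S^8(Z) in 10 ≤ 10 steps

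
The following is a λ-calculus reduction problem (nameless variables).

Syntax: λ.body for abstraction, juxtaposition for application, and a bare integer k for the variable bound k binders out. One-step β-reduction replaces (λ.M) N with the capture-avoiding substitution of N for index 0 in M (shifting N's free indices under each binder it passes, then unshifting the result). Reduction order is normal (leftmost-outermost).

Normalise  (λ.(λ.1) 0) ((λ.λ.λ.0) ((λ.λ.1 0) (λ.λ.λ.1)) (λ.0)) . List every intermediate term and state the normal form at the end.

Answer: normal form = λ.0  (in 4 steps)

Working:
  start: (λ.(λ.1) 0) ((λ.λ.λ.0) ((λ.λ.1 0) (λ.λ.λ.1)) (λ.0))
  →1  (λ.(λ.λ.λ.0) ((λ.λ.1 0) (λ.λ.λ.1)) (λ.0)) ((λ.λ.λ.0) ((λ.λ.1 0) (λ.λ.λ.1)) (λ.0))
  →2  (λ.λ.λ.0) ((λ.λ.1 0) (λ.λ.λ.1)) (λ.0)
  →3  (λ.λ.0) (λ.0)
  →4  λ.0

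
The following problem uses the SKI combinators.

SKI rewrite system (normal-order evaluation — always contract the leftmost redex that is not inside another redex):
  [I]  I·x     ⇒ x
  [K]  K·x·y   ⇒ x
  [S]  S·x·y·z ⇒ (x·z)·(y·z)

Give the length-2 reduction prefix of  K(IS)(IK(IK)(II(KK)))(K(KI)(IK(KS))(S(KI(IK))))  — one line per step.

  start: K(IS)(IK(IK)(II(KK)))(K(KI)(IK(KS))(S(KI(IK))))
  →1  IS(K(KI)(IK(KS))(S(KI(IK))))
  →2  S(K(KI)(IK(KS))(S(KI(IK))))

Answer: after 2 steps: S(K(KI)(IK(KS))(S(KI(IK))))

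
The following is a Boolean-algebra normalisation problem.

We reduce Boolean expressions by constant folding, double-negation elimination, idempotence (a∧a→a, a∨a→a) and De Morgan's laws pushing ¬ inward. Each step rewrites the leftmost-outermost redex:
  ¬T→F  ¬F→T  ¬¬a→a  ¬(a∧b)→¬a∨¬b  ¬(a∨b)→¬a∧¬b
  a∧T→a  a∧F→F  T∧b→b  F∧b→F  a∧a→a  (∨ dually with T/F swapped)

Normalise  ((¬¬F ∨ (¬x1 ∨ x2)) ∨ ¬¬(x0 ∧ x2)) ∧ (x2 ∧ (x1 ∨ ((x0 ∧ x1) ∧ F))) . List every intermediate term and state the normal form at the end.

Answer: normal form = ((¬x1 ∨ x2) ∨ (x0 ∧ x2)) ∧ (x2 ∧ x1)  (in 5 steps)

Derivation:
  start: ((¬¬F ∨ (¬x1 ∨ x2)) ∨ ¬¬(x0 ∧ x2)) ∧ (x2 ∧ (x1 ∨ ((x0 ∧ x1) ∧ F)))
  [1] ((F ∨ (¬x1 ∨ x2)) ∨ ¬¬(x0 ∧ x2)) ∧ (x2 ∧ (x1 ∨ ((x0 ∧ x1) ∧ F)))
  [2] ((¬x1 ∨ x2) ∨ ¬¬(x0 ∧ x2)) ∧ (x2 ∧ (x1 ∨ ((x0 ∧ x1) ∧ F)))
  [3] ((¬x1 ∨ x2) ∨ (x0 ∧ x2)) ∧ (x2 ∧ (x1 ∨ ((x0 ∧ x1) ∧ F)))
  [4] ((¬x1 ∨ x2) ∨ (x0 ∧ x2)) ∧ (x2 ∧ (x1 ∨ F))
  [5] ((¬x1 ∨ x2) ∨ (x0 ∧ x2)) ∧ (x2 ∧ x1)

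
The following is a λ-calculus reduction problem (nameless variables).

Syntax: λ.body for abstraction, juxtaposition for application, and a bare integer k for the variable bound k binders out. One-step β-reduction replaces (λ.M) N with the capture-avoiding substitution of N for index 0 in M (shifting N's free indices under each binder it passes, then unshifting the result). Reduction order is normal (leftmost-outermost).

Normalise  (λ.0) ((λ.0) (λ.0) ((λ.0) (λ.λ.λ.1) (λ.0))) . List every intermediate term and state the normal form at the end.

  start: (λ.0) ((λ.0) (λ.0) ((λ.0) (λ.λ.λ.1) (λ.0)))
  [1] (λ.0) (λ.0) ((λ.0) (λ.λ.λ.1) (λ.0))
  [2] (λ.0) ((λ.0) (λ.λ.λ.1) (λ.0))
  [3] (λ.0) (λ.λ.λ.1) (λ.0)
  [4] (λ.λ.λ.1) (λ.0)
  [5] λ.λ.1

Answer: normal form = λ.λ.1  (in 5 steps)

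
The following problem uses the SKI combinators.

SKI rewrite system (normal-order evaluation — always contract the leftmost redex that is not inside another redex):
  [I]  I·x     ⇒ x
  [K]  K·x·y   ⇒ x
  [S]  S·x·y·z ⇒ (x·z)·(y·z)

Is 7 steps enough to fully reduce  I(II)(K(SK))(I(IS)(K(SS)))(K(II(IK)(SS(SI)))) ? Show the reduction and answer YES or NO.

Answer: YES — reaches normal form SK(K(K(SS(SI)))) in 7 ≤ 7 steps

Working:
  start: I(II)(K(SK))(I(IS)(K(SS)))(K(II(IK)(SS(SI))))
  step 1: II(K(SK))(I(IS)(K(SS)))(K(II(IK)(SS(SI))))
  step 2: I(K(SK))(I(IS)(K(SS)))(K(II(IK)(SS(SI))))
  step 3: K(SK)(I(IS)(K(SS)))(K(II(IK)(SS(SI))))
  step 4: SK(K(II(IK)(SS(SI))))
  step 5: SK(K(I(IK)(SS(SI))))
  step 6: SK(K(IK(SS(SI))))
  step 7: SK(K(K(SS(SI))))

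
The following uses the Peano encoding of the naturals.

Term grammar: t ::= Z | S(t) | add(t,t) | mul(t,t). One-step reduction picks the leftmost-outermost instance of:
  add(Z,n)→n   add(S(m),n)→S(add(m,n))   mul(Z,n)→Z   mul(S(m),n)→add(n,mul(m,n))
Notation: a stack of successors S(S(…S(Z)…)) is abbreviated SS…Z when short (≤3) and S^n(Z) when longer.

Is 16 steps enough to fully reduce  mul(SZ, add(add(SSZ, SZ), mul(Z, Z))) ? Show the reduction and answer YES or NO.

Answer: YES — reaches normal form SSSZ in 14 ≤ 16 steps

Working:
  start: mul(SZ, add(add(SSZ, SZ), mul(Z, Z)))
  step 1: add(add(add(SSZ, SZ), mul(Z, Z)), mul(Z, add(add(SSZ, SZ), mul(Z, Z))))
  step 2: add(add(S(add(SZ, SZ)), mul(Z, Z)), mul(Z, add(add(SSZ, SZ), mul(Z, Z))))
  step 3: add(S(add(add(SZ, SZ), mul(Z, Z))), mul(Z, add(add(SSZ, SZ), mul(Z, Z))))
  step 4: S(add(add(add(SZ, SZ), mul(Z, Z)), mul(Z, add(add(SSZ, SZ), mul(Z, Z)))))
  step 5: S(add(add(S(add(Z, SZ)), mul(Z, Z)), mul(Z, add(add(SSZ, SZ), mul(Z, Z)))))
  step 6: S(add(S(add(add(Z, SZ), mul(Z, Z))), mul(Z, add(add(SSZ, SZ), mul(Z, Z)))))
  step 7: S(S(add(add(add(Z, SZ), mul(Z, Z)), mul(Z, add(add(SSZ, SZ), mul(Z, Z))))))
  step 8: S(S(add(add(SZ, mul(Z, Z)), mul(Z, add(add(SSZ, SZ), mul(Z, Z))))))
  step 9: S(S(add(S(add(Z, mul(Z, Z))), mul(Z, add(add(SSZ, SZ), mul(Z, Z))))))
  step 10: S(S(S(add(add(Z, mul(Z, Z)), mul(Z, add(add(SSZ, SZ), mul(Z, Z)))))))
  step 11: S(S(S(add(mul(Z, Z), mul(Z, add(add(SSZ, SZ), mul(Z, Z)))))))
  step 12: S(S(S(add(Z, mul(Z, add(add(SSZ, SZ), mul(Z, Z)))))))
  step 13: S(S(S(mul(Z, add(add(SSZ, SZ), mul(Z, Z))))))
  step 14: SSSZ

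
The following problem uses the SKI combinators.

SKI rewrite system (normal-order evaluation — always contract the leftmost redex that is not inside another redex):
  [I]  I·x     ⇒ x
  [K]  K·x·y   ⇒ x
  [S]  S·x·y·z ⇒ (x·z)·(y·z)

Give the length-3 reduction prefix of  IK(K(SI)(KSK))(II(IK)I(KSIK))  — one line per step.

Answer: after 3 steps: SI

Reduction:
  start: IK(K(SI)(KSK))(II(IK)I(KSIK))
  step 1: K(K(SI)(KSK))(II(IK)I(KSIK))
  step 2: K(SI)(KSK)
  step 3: SI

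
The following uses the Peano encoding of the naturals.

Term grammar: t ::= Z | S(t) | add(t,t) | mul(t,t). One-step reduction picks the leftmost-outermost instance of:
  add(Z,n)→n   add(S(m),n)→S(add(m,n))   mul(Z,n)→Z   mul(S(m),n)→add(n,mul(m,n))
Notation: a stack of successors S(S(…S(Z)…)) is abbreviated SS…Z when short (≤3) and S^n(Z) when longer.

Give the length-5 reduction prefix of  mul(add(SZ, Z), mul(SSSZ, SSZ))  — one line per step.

  start: mul(add(SZ, Z), mul(SSSZ, SSZ))
  step 1: mul(S(add(Z, Z)), mul(SSSZ, SSZ))
  step 2: add(mul(SSSZ, SSZ), mul(add(Z, Z), mul(SSSZ, SSZ)))
  step 3: add(add(SSZ, mul(SSZ, SSZ)), mul(add(Z, Z), mul(SSSZ, SSZ)))
  step 4: add(S(add(SZ, mul(SSZ, SSZ))), mul(add(Z, Z), mul(SSSZ, SSZ)))
  step 5: S(add(add(SZ, mul(SSZ, SSZ)), mul(add(Z, Z), mul(SSSZ, SSZ))))

Answer: after 5 steps: S(add(add(SZ, mul(SSZ, SSZ)), mul(add(Z, Z), mul(SSSZ, SSZ))))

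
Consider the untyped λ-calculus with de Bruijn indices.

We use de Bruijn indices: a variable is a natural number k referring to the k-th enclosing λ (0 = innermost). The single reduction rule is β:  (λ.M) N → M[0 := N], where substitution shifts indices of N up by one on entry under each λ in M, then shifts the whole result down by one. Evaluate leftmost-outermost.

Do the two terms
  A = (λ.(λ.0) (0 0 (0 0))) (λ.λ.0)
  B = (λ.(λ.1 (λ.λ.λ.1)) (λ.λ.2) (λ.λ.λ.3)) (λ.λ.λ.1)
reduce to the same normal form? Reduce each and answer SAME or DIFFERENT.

Term A:
  start: (λ.(λ.0) (0 0 (0 0))) (λ.λ.0)
  →1  (λ.0) ((λ.λ.0) (λ.λ.0) ((λ.λ.0) (λ.λ.0)))
  →2  (λ.λ.0) (λ.λ.0) ((λ.λ.0) (λ.λ.0))
  →3  (λ.0) ((λ.λ.0) (λ.λ.0))
  →4  (λ.λ.0) (λ.λ.0)
  →5  λ.0

Term B:
  start: (λ.(λ.1 (λ.λ.λ.1)) (λ.λ.2) (λ.λ.λ.3)) (λ.λ.λ.1)
  →1  (λ.(λ.λ.λ.1) (λ.λ.λ.1)) (λ.λ.λ.λ.λ.1) (λ.λ.λ.λ.λ.λ.1)
  →2  (λ.λ.λ.1) (λ.λ.λ.1) (λ.λ.λ.λ.λ.λ.1)
  →3  (λ.λ.1) (λ.λ.λ.λ.λ.λ.1)
  →4  λ.λ.λ.λ.λ.λ.λ.1

Answer: DIFFERENT — A ⇓ λ.0, B ⇓ λ.λ.λ.λ.λ.λ.λ.1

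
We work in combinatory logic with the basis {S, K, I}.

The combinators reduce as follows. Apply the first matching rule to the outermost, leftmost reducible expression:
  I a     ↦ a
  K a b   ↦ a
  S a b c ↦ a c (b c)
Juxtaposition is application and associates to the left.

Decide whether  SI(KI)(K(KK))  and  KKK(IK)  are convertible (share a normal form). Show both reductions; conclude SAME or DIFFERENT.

Answer: SAME — A ⇓ KK, B ⇓ KK

Reduction:
Term A:
  start: SI(KI)(K(KK))
  step 1: I(K(KK))(KI(K(KK)))
  step 2: K(KK)(KI(K(KK)))
  step 3: KK

Term B:
  start: KKK(IK)
  step 1: K(IK)
  step 2: KK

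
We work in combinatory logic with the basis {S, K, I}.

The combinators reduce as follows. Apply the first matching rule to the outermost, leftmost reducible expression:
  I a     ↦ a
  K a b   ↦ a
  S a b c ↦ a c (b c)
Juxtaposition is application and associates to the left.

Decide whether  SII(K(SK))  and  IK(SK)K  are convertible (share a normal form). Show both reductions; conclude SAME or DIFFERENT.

Term A:
  start: SII(K(SK))
  [1] I(K(SK))(I(K(SK)))
  [2] K(SK)(I(K(SK)))
  [3] SK

Term B:
  start: IK(SK)K
  [1] K(SK)K
  [2] SK

Answer: SAME — A ⇓ SK, B ⇓ SK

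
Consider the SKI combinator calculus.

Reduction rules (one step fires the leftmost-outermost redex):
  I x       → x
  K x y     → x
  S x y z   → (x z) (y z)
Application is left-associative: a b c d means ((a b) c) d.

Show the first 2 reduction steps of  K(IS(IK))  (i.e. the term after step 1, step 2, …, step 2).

Answer: after 2 steps: K(SK)

Working:
  start: K(IS(IK))
  step 1: K(S(IK))
  step 2: K(SK)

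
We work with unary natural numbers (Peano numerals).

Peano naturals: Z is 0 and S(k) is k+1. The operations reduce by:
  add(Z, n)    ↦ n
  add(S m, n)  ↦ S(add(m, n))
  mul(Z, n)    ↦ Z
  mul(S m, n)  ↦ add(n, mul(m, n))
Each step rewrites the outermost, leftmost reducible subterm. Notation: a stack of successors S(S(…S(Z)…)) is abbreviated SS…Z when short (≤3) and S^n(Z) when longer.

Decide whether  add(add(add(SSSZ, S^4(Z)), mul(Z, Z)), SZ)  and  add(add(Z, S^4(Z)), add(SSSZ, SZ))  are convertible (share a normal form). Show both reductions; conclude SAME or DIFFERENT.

Term A:
  start: add(add(add(SSSZ, S^4(Z)), mul(Z, Z)), SZ)
  →1  add(add(S(add(SSZ, S^4(Z))), mul(Z, Z)), SZ)
  →2  add(S(add(add(SSZ, S^4(Z)), mul(Z, Z))), SZ)
  →3  S(add(add(add(SSZ, S^4(Z)), mul(Z, Z)), SZ))
  →4  S(add(add(S(add(SZ, S^4(Z))), mul(Z, Z)), SZ))
  →5  S(add(S(add(add(SZ, S^4(Z)), mul(Z, Z))), SZ))
  →6  S(S(add(add(add(SZ, S^4(Z)), mul(Z, Z)), SZ)))
  →7  S(S(add(add(S(add(Z, S^4(Z))), mul(Z, Z)), SZ)))
  →8  S(S(add(S(add(add(Z, S^4(Z)), mul(Z, Z))), SZ)))
  →9  S(S(S(add(add(add(Z, S^4(Z)), mul(Z, Z)), SZ))))
  →10  S(S(S(add(add(S^4(Z), mul(Z, Z)), SZ))))
  →11  S(S(S(add(S(add(SSSZ, mul(Z, Z))), SZ))))
  →12  S(S(S(S(add(add(SSSZ, mul(Z, Z)), SZ)))))
  →13  S(S(S(S(add(S(add(SSZ, mul(Z, Z))), SZ)))))
  →14  S(S(S(S(S(add(add(SSZ, mul(Z, Z)), SZ))))))
  →15  S(S(S(S(S(add(S(add(SZ, mul(Z, Z))), SZ))))))
  →16  S(S(S(S(S(S(add(add(SZ, mul(Z, Z)), SZ)))))))
  →17  S(S(S(S(S(S(add(S(add(Z, mul(Z, Z))), SZ)))))))
  →18  S(S(S(S(S(S(S(add(add(Z, mul(Z, Z)), SZ))))))))
  →19  S(S(S(S(S(S(S(add(mul(Z, Z), SZ))))))))
  →20  S(S(S(S(S(S(S(add(Z, SZ))))))))
  →21  S^8(Z)

Term B:
  start: add(add(Z, S^4(Z)), add(SSSZ, SZ))
  →1  add(S^4(Z), add(SSSZ, SZ))
  →2  S(add(SSSZ, add(SSSZ, SZ)))
  →3  S(S(add(SSZ, add(SSSZ, SZ))))
  →4  S(S(S(add(SZ, add(SSSZ, SZ)))))
  →5  S(S(S(S(add(Z, add(SSSZ, SZ))))))
  →6  S(S(S(S(add(SSSZ, SZ)))))
  →7  S(S(S(S(S(add(SSZ, SZ))))))
  →8  S(S(S(S(S(S(add(SZ, SZ)))))))
  →9  S(S(S(S(S(S(S(add(Z, SZ))))))))
  →10  S^8(Z)

Answer: SAME — A ⇓ S^8(Z), B ⇓ S^8(Z)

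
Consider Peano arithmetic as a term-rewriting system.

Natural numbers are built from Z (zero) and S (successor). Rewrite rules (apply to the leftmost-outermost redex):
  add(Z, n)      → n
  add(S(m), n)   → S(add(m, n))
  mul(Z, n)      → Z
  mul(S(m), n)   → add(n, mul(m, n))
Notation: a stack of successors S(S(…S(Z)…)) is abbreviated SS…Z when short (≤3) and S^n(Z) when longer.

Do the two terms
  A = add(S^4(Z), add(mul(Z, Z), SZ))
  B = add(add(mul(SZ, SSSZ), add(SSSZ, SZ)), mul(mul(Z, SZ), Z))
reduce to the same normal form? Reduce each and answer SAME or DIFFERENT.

Term A:
  start: add(S^4(Z), add(mul(Z, Z), SZ))
  [1] S(add(SSSZ, add(mul(Z, Z), SZ)))
  [2] S(S(add(SSZ, add(mul(Z, Z), SZ))))
  [3] S(S(S(add(SZ, add(mul(Z, Z), SZ)))))
  [4] S(S(S(S(add(Z, add(mul(Z, Z), SZ))))))
  [5] S(S(S(S(add(mul(Z, Z), SZ)))))
  [6] S(S(S(S(add(Z, SZ)))))
  [7] S^5(Z)

Term B:
  start: add(add(mul(SZ, SSSZ), add(SSSZ, SZ)), mul(mul(Z, SZ), Z))
  [1] add(add(add(SSSZ, mul(Z, SSSZ)), add(SSSZ, SZ)), mul(mul(Z, SZ), Z))
  [2] add(add(S(add(SSZ, mul(Z, SSSZ))), add(SSSZ, SZ)), mul(mul(Z, SZ), Z))
  [3] add(S(add(add(SSZ, mul(Z, SSSZ)), add(SSSZ, SZ))), mul(mul(Z, SZ), Z))
  [4] S(add(add(add(SSZ, mul(Z, SSSZ)), add(SSSZ, SZ)), mul(mul(Z, SZ), Z)))
  [5] S(add(add(S(add(SZ, mul(Z, SSSZ))), add(SSSZ, SZ)), mul(mul(Z, SZ), Z)))
  [6] S(add(S(add(add(SZ, mul(Z, SSSZ)), add(SSSZ, SZ))), mul(mul(Z, SZ), Z)))
  [7] S(S(add(add(add(SZ, mul(Z, SSSZ)), add(SSSZ, SZ)), mul(mul(Z, SZ), Z))))
  [8] S(S(add(add(S(add(Z, mul(Z, SSSZ))), add(SSSZ, SZ)), mul(mul(Z, SZ), Z))))
  [9] S(S(add(S(add(add(Z, mul(Z, SSSZ)), add(SSSZ, SZ))), mul(mul(Z, SZ), Z))))
  [10] S(S(S(add(add(add(Z, mul(Z, SSSZ)), add(SSSZ, SZ)), mul(mul(Z, SZ), Z)))))
  [11] S(S(S(add(add(mul(Z, SSSZ), add(SSSZ, SZ)), mul(mul(Z, SZ), Z)))))
  [12] S(S(S(add(add(Z, add(SSSZ, SZ)), mul(mul(Z, SZ), Z)))))
  [13] S(S(S(add(add(SSSZ, SZ), mul(mul(Z, SZ), Z)))))
  [14] S(S(S(add(S(add(SSZ, SZ)), mul(mul(Z, SZ), Z)))))
  [15] S(S(S(S(add(add(SSZ, SZ), mul(mul(Z, SZ), Z))))))
  [16] S(S(S(S(add(S(add(SZ, SZ)), mul(mul(Z, SZ), Z))))))
  [17] S(S(S(S(S(add(add(SZ, SZ), mul(mul(Z, SZ), Z)))))))
  [18] S(S(S(S(S(add(S(add(Z, SZ)), mul(mul(Z, SZ), Z)))))))
  [19] S(S(S(S(S(S(add(add(Z, SZ), mul(mul(Z, SZ), Z))))))))
  [20] S(S(S(S(S(S(add(SZ, mul(mul(Z, SZ), Z))))))))
  [21] S(S(S(S(S(S(S(add(Z, mul(mul(Z, SZ), Z)))))))))
  [22] S(S(S(S(S(S(S(mul(mul(Z, SZ), Z))))))))
  [23] S(S(S(S(S(S(S(mul(Z, Z))))))))
  [24] S^7(Z)

Answer: DIFFERENT — A ⇓ S^5(Z), B ⇓ S^7(Z)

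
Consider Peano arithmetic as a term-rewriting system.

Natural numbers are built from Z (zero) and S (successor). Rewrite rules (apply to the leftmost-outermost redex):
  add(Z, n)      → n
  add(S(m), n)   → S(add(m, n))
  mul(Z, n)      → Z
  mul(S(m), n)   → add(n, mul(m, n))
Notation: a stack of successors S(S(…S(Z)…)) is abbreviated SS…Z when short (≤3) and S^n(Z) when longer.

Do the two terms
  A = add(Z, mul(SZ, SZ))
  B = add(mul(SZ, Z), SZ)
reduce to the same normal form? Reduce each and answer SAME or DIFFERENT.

Answer: SAME — A ⇓ SZ, B ⇓ SZ

Derivation:
Term A:
  start: add(Z, mul(SZ, SZ))
  →1  mul(SZ, SZ)
  →2  add(SZ, mul(Z, SZ))
  →3  S(add(Z, mul(Z, SZ)))
  →4  S(mul(Z, SZ))
  →5  SZ

Term B:
  start: add(mul(SZ, Z), SZ)
  →1  add(add(Z, mul(Z, Z)), SZ)
  →2  add(mul(Z, Z), SZ)
  →3  add(Z, SZ)
  →4  SZ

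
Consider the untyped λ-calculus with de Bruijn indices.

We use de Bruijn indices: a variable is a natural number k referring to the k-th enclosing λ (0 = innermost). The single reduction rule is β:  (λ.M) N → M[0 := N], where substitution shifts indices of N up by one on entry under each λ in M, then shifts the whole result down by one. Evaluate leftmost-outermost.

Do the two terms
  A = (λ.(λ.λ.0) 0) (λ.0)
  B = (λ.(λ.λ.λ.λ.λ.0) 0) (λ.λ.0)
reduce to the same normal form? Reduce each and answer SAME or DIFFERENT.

Term A:
  start: (λ.(λ.λ.0) 0) (λ.0)
  step 1: (λ.λ.0) (λ.0)
  step 2: λ.0

Term B:
  start: (λ.(λ.λ.λ.λ.λ.0) 0) (λ.λ.0)
  step 1: (λ.λ.λ.λ.λ.0) (λ.λ.0)
  step 2: λ.λ.λ.λ.0

Answer: DIFFERENT — A ⇓ λ.0, B ⇓ λ.λ.λ.λ.0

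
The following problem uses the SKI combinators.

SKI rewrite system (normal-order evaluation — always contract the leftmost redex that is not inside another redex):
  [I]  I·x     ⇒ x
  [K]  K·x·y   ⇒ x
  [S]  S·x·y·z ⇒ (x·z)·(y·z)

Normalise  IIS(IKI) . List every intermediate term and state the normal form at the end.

  start: IIS(IKI)
  step 1: IS(IKI)
  step 2: S(IKI)
  step 3: S(KI)

Answer: normal form = S(KI)  (in 3 steps)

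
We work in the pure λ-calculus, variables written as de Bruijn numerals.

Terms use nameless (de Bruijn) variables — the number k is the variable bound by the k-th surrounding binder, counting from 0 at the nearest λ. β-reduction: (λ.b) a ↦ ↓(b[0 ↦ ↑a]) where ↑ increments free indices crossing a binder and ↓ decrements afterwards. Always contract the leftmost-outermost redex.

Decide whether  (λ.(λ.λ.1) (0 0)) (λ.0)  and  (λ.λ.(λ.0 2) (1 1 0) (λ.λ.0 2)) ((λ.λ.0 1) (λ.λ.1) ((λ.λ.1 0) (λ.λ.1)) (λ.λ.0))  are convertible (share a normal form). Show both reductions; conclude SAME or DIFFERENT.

Term A:
  start: (λ.(λ.λ.1) (0 0)) (λ.0)
  step 1: (λ.λ.1) ((λ.0) (λ.0))
  step 2: λ.(λ.0) (λ.0)
  step 3: λ.λ.0

Term B:
  start: (λ.λ.(λ.0 2) (1 1 0) (λ.λ.0 2)) ((λ.λ.0 1) (λ.λ.1) ((λ.λ.1 0) (λ.λ.1)) (λ.λ.0))
  step 1: λ.(λ.0 ((λ.λ.0 1) (λ.λ.1) ((λ.λ.1 0) (λ.λ.1)) (λ.λ.0))) ((λ.λ.0 1) (λ.λ.1) ((λ.λ.1 0) (λ.λ.1)) (λ.λ.0) ((λ.λ.0 1) (λ.λ.1) ((λ.λ.1 0) (λ.λ.1)) (λ.λ.0)) 0) (λ.λ.0 2)
  step 2: λ.(λ.λ.0 1) (λ.λ.1) ((λ.λ.1 0) (λ.λ.1)) (λ.λ.0) ((λ.λ.0 1) (λ.λ.1) ((λ.λ.1 0) (λ.λ.1)) (λ.λ.0)) 0 ((λ.λ.0 1) (λ.λ.1) ((λ.λ.1 0) (λ.λ.1)) (λ.λ.0)) (λ.λ.0 2)
  step 3: λ.(λ.0 (λ.λ.1)) ((λ.λ.1 0) (λ.λ.1)) (λ.λ.0) ((λ.λ.0 1) (λ.λ.1) ((λ.λ.1 0) (λ.λ.1)) (λ.λ.0)) 0 ((λ.λ.0 1) (λ.λ.1) ((λ.λ.1 0) (λ.λ.1)) (λ.λ.0)) (λ.λ.0 2)
  step 4: λ.(λ.λ.1 0) (λ.λ.1) (λ.λ.1) (λ.λ.0) ((λ.λ.0 1) (λ.λ.1) ((λ.λ.1 0) (λ.λ.1)) (λ.λ.0)) 0 ((λ.λ.0 1) (λ.λ.1) ((λ.λ.1 0) (λ.λ.1)) (λ.λ.0)) (λ.λ.0 2)
  step 5: λ.(λ.(λ.λ.1) 0) (λ.λ.1) (λ.λ.0) ((λ.λ.0 1) (λ.λ.1) ((λ.λ.1 0) (λ.λ.1)) (λ.λ.0)) 0 ((λ.λ.0 1) (λ.λ.1) ((λ.λ.1 0) (λ.λ.1)) (λ.λ.0)) (λ.λ.0 2)
  step 6: λ.(λ.λ.1) (λ.λ.1) (λ.λ.0) ((λ.λ.0 1) (λ.λ.1) ((λ.λ.1 0) (λ.λ.1)) (λ.λ.0)) 0 ((λ.λ.0 1) (λ.λ.1) ((λ.λ.1 0) (λ.λ.1)) (λ.λ.0)) (λ.λ.0 2)
  step 7: λ.(λ.λ.λ.1) (λ.λ.0) ((λ.λ.0 1) (λ.λ.1) ((λ.λ.1 0) (λ.λ.1)) (λ.λ.0)) 0 ((λ.λ.0 1) (λ.λ.1) ((λ.λ.1 0) (λ.λ.1)) (λ.λ.0)) (λ.λ.0 2)
  step 8: λ.(λ.λ.1) ((λ.λ.0 1) (λ.λ.1) ((λ.λ.1 0) (λ.λ.1)) (λ.λ.0)) 0 ((λ.λ.0 1) (λ.λ.1) ((λ.λ.1 0) (λ.λ.1)) (λ.λ.0)) (λ.λ.0 2)
  step 9: λ.(λ.(λ.λ.0 1) (λ.λ.1) ((λ.λ.1 0) (λ.λ.1)) (λ.λ.0)) 0 ((λ.λ.0 1) (λ.λ.1) ((λ.λ.1 0) (λ.λ.1)) (λ.λ.0)) (λ.λ.0 2)
  step 10: λ.(λ.λ.0 1) (λ.λ.1) ((λ.λ.1 0) (λ.λ.1)) (λ.λ.0) ((λ.λ.0 1) (λ.λ.1) ((λ.λ.1 0) (λ.λ.1)) (λ.λ.0)) (λ.λ.0 2)
  step 11: λ.(λ.0 (λ.λ.1)) ((λ.λ.1 0) (λ.λ.1)) (λ.λ.0) ((λ.λ.0 1) (λ.λ.1) ((λ.λ.1 0) (λ.λ.1)) (λ.λ.0)) (λ.λ.0 2)
  step 12: λ.(λ.λ.1 0) (λ.λ.1) (λ.λ.1) (λ.λ.0) ((λ.λ.0 1) (λ.λ.1) ((λ.λ.1 0) (λ.λ.1)) (λ.λ.0)) (λ.λ.0 2)
  step 13: λ.(λ.(λ.λ.1) 0) (λ.λ.1) (λ.λ.0) ((λ.λ.0 1) (λ.λ.1) ((λ.λ.1 0) (λ.λ.1)) (λ.λ.0)) (λ.λ.0 2)
  step 14: λ.(λ.λ.1) (λ.λ.1) (λ.λ.0) ((λ.λ.0 1) (λ.λ.1) ((λ.λ.1 0) (λ.λ.1)) (λ.λ.0)) (λ.λ.0 2)
  step 15: λ.(λ.λ.λ.1) (λ.λ.0) ((λ.λ.0 1) (λ.λ.1) ((λ.λ.1 0) (λ.λ.1)) (λ.λ.0)) (λ.λ.0 2)
  step 16: λ.(λ.λ.1) ((λ.λ.0 1) (λ.λ.1) ((λ.λ.1 0) (λ.λ.1)) (λ.λ.0)) (λ.λ.0 2)
  step 17: λ.(λ.(λ.λ.0 1) (λ.λ.1) ((λ.λ.1 0) (λ.λ.1)) (λ.λ.0)) (λ.λ.0 2)
  step 18: λ.(λ.λ.0 1) (λ.λ.1) ((λ.λ.1 0) (λ.λ.1)) (λ.λ.0)
  step 19: λ.(λ.0 (λ.λ.1)) ((λ.λ.1 0) (λ.λ.1)) (λ.λ.0)
  step 20: λ.(λ.λ.1 0) (λ.λ.1) (λ.λ.1) (λ.λ.0)
  step 21: λ.(λ.(λ.λ.1) 0) (λ.λ.1) (λ.λ.0)
  step 22: λ.(λ.λ.1) (λ.λ.1) (λ.λ.0)
  step 23: λ.(λ.λ.λ.1) (λ.λ.0)
  step 24: λ.λ.λ.1

Answer: DIFFERENT — A ⇓ λ.λ.0, B ⇓ λ.λ.λ.1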